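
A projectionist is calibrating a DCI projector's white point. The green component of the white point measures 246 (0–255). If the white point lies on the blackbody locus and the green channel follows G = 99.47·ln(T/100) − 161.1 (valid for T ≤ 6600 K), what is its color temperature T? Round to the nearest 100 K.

ln t = (246 + 161.1) / 99.47 = 4.0927.
t = e^4.0927 = 59.901.
T = 100·t = 5990 K → 6000 K to the nearest 100 K.

6000 K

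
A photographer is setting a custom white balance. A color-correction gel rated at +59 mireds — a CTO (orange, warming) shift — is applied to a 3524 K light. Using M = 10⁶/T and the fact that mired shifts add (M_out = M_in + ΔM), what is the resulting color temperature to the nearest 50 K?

M_in = 10⁶/3524 = 283.77 mireds.
M_out = 283.77 + (+59) = 342.77 mireds.
T_out = 10⁶/342.77 = 2917.4 K → 2900 K.

2900 K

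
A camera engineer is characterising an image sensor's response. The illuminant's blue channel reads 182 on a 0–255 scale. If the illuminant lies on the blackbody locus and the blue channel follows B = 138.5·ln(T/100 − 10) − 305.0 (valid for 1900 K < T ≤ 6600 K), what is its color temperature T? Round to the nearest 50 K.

ln(t − 10) = (182 + 305.0) / 138.5 = 3.5162.
t − 10 = e^3.5162 = 33.658, so t = 43.658.
T = 100·t = 4366 K → 4350 K to the nearest 50 K.

4350 K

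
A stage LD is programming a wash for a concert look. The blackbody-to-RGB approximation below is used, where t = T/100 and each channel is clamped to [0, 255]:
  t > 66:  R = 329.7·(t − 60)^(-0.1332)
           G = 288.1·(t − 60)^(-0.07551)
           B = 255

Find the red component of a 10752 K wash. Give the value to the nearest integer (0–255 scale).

197

t = 10752/100 = 107.52; the t > 66 branch applies.
R = 329.7·(107.52 − 60)^(-0.1332) = 329.7·47.52^(-0.1332) = 329.7·0.59792 = 197.133.
Rounded: 197.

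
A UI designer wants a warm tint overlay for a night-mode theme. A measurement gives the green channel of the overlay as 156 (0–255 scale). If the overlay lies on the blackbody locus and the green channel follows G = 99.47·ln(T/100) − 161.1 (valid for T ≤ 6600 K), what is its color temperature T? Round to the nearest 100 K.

2400 K

ln t = (156 + 161.1) / 99.47 = 3.1879.
t = e^3.1879 = 24.237.
T = 100·t = 2424 K → 2400 K to the nearest 100 K.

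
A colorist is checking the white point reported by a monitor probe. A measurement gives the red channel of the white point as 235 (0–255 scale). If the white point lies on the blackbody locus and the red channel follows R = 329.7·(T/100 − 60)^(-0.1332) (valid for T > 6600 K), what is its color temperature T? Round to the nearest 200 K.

7200 K

(t − 60)^(-0.1332) = 235/329.7 = 0.71277.
t − 60 = 0.71277^(1/-0.1332) = 0.71277^(-7.508) = 12.705, so t = 72.705.
T = 100·t = 7271 K → 7200 K to the nearest 200 K.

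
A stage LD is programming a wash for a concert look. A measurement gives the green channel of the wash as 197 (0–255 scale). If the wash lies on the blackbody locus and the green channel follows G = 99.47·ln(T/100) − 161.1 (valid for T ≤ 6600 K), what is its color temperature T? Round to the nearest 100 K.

3700 K

ln t = (197 + 161.1) / 99.47 = 3.6001.
t = e^3.6001 = 36.601.
T = 100·t = 3660 K → 3700 K to the nearest 100 K.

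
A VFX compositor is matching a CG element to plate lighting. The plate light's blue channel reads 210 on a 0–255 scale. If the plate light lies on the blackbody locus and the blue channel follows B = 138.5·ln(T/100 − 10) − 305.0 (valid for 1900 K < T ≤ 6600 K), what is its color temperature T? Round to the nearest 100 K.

5100 K

ln(t − 10) = (210 + 305.0) / 138.5 = 3.7184.
t − 10 = e^3.7184 = 41.199, so t = 51.199.
T = 100·t = 5120 K → 5100 K to the nearest 100 K.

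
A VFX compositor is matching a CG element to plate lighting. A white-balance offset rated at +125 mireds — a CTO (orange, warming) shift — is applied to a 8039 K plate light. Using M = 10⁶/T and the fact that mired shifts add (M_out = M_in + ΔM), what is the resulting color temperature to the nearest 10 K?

M_in = 10⁶/8039 = 124.39 mireds.
M_out = 124.39 + (+125) = 249.39 mireds.
T_out = 10⁶/249.39 = 4009.7 K → 4010 K.

4010 K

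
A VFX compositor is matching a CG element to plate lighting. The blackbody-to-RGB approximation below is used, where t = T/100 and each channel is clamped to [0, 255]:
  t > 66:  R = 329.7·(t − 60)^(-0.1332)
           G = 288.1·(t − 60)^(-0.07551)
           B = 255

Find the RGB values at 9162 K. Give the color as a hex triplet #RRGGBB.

t = 9162/100 = 91.62; the t > 66 branch applies.
R = 329.7·(91.62 − 60)^(-0.1332) = 329.7·31.62^(-0.1332) = 329.7·0.63126 = 208.125.
G = 288.1·(91.62 − 60)^(-0.07551) = 288.1·31.62^(-0.07551) = 288.1·0.77044 = 221.963.
B = 255 by definition for t > 66.
Rounded: (208, 222, 255).
In hex: #D0DEFF.

#D0DEFF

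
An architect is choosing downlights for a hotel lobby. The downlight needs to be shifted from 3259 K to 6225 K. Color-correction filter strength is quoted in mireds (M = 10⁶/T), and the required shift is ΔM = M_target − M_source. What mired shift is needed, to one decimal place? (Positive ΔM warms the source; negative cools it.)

M_source = 10⁶/3259 = 306.843; M_target = 10⁶/6225 = 160.643.
ΔM = 160.643 − 306.843 = -146.200 → -146.2 mireds, a cooling shift.

-146.2 mireds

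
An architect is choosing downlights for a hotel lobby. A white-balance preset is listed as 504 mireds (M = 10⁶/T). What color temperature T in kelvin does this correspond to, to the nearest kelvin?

1984 K

T = 10⁶ / 504 = 1984.13 K → 1984 K.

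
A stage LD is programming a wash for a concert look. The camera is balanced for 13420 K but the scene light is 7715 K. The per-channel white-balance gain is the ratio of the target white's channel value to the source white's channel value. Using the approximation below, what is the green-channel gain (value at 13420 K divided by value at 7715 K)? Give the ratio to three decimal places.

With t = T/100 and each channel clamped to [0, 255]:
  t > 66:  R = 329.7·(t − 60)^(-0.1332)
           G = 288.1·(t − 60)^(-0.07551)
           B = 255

0.895

At 7715 K (t = 77.15):
  G = 288.1·(77.15 − 60)^(-0.07551) = 288.1·17.15^(-0.07551) = 288.1·0.80686 = 232.458.
At 13420 K (t = 134.2):
  G = 288.1·(134.2 − 60)^(-0.07551) = 288.1·74.2^(-0.07551) = 288.1·0.72238 = 208.118.
Gain = 208.118 / 232.458 = 0.8953 → 0.895.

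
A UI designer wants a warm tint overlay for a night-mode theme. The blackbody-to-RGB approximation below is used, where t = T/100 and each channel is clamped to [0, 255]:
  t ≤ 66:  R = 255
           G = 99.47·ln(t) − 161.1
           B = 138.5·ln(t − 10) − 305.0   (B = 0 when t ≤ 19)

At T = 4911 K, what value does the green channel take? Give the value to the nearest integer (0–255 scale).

t = 4911/100 = 49.11; the t ≤ 66 branch applies.
G = 99.47·ln 49.11 − 161.1 = 99.47·3.8941 − 161.1 = 226.242.
Rounded: 226.

226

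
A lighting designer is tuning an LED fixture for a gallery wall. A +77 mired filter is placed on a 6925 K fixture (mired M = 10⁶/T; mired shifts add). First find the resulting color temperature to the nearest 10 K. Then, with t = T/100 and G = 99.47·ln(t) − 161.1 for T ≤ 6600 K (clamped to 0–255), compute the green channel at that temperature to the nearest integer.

M_in = 10⁶/6925 = 144.40; M_out = 144.40 + (+77) = 221.40.
T_out = 10⁶/221.40 = 4516.6 K → 4520 K; t = 45.2.
G = 99.47·ln 45.2 − 161.1 = 99.47·3.8111 − 161.1 = 217.990.
Rounded: 218.

218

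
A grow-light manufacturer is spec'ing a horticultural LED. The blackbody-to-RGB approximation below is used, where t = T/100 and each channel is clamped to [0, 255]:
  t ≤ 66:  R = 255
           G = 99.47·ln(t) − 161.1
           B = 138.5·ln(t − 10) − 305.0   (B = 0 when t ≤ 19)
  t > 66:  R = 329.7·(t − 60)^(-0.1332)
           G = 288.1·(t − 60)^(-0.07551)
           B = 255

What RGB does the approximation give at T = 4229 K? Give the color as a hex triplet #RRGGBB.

t = 4229/100 = 42.29; the t ≤ 66 branch applies.
R = 255 by definition for t ≤ 66.
G = 99.47·ln 42.29 − 161.1 = 99.47·3.7446 − 161.1 = 211.370.
B = 138.5·ln(42.29 − 10) − 305.0 = 138.5·ln 32.29 − 305.0 = 138.5·3.4748 − 305.0 = 176.254.
Rounded: (255, 211, 176).
In hex: #FFD3B0.

#FFD3B0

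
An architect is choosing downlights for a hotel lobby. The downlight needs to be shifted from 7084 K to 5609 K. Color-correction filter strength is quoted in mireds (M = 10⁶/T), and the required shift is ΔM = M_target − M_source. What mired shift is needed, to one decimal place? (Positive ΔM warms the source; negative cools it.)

+37.1 mireds

M_source = 10⁶/7084 = 141.163; M_target = 10⁶/5609 = 178.285.
ΔM = 178.285 − 141.163 = 37.122 → +37.1 mireds, a warming shift.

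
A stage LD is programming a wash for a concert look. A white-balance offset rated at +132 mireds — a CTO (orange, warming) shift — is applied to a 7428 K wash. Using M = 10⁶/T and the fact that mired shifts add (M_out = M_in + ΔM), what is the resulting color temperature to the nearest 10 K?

3750 K

M_in = 10⁶/7428 = 134.63 mireds.
M_out = 134.63 + (+132) = 266.63 mireds.
T_out = 10⁶/266.63 = 3750.6 K → 3750 K.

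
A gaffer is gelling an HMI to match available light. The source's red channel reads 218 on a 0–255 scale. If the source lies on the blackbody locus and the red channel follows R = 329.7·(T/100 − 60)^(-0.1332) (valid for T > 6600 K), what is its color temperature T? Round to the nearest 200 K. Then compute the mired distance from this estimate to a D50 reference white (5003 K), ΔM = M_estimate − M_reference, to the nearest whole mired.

(t − 60)^(-0.1332) = 218/329.7 = 0.66121.
t − 60 = 0.66121^(1/-0.1332) = 0.66121^(-7.508) = 22.326, so t = 82.326.
T = 100·t = 8233 K → 8200 K to the nearest 200 K.
M_estimate = 10⁶/8200 = 121.95; M_reference = 10⁶/5003 = 199.88.
ΔM = 121.95 − 199.88 = -77.93 → -78 mireds.

-78 mireds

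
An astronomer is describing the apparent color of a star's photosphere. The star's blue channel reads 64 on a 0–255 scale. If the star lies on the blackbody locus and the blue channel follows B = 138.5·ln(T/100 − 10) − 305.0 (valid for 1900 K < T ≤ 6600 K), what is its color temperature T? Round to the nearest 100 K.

2400 K

ln(t − 10) = (64 + 305.0) / 138.5 = 2.6643.
t − 10 = e^2.6643 = 14.357, so t = 24.357.
T = 100·t = 2436 K → 2400 K to the nearest 100 K.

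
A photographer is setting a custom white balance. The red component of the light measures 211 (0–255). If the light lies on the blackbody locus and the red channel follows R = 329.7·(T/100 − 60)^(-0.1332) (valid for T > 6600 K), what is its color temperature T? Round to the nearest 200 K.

8800 K

(t − 60)^(-0.1332) = 211/329.7 = 0.63998.
t − 60 = 0.63998^(1/-0.1332) = 0.63998^(-7.508) = 28.525, so t = 88.525.
T = 100·t = 8853 K → 8800 K to the nearest 200 K.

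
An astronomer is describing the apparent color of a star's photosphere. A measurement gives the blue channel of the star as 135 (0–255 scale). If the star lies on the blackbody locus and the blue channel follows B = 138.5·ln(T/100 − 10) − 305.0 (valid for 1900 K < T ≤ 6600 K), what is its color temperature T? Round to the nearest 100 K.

ln(t − 10) = (135 + 305.0) / 138.5 = 3.1769.
t − 10 = e^3.1769 = 23.972, so t = 33.972.
T = 100·t = 3397 K → 3400 K to the nearest 100 K.

3400 K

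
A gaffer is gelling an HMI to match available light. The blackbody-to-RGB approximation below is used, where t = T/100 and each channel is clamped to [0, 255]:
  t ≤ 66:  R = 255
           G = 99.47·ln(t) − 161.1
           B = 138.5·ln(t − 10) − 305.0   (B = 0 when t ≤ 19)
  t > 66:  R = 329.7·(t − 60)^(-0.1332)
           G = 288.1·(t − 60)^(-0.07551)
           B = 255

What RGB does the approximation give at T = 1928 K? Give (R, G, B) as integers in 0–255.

(255, 133, 4)

t = 1928/100 = 19.28; the t ≤ 66 branch applies.
R = 255 by definition for t ≤ 66.
G = 99.47·ln 19.28 − 161.1 = 99.47·2.9591 − 161.1 = 133.239.
B = 138.5·ln(19.28 − 10) − 305.0 = 138.5·ln 9.28 − 305.0 = 138.5·2.2279 − 305.0 = 3.559.
Rounded: (255, 133, 4).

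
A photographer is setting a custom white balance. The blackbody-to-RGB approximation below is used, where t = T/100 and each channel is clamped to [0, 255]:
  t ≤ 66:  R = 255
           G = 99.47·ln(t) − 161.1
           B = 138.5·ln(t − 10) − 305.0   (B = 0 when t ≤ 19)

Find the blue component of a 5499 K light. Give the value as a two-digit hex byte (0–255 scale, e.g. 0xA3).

0xDE

t = 5499/100 = 54.99; the t ≤ 66 branch applies.
B = 138.5·ln(54.99 − 10) − 305.0 = 138.5·ln 44.99 − 305.0 = 138.5·3.8064 − 305.0 = 222.192.
Rounded: 222; in hex, 0xDE.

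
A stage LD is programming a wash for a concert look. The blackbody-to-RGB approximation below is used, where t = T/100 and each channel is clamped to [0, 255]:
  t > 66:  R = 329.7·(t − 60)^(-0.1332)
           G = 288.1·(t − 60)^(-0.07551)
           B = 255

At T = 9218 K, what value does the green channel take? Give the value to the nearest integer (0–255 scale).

t = 9218/100 = 92.18; the t > 66 branch applies.
G = 288.1·(92.18 − 60)^(-0.07551) = 288.1·32.18^(-0.07551) = 288.1·0.76942 = 221.669.
Rounded: 222.

222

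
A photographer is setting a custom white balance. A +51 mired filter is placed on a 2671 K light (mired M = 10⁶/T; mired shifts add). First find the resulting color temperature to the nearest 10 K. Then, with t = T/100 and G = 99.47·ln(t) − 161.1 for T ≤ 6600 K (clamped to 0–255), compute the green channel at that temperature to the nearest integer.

M_in = 10⁶/2671 = 374.39; M_out = 374.39 + (+51) = 425.39.
T_out = 10⁶/425.39 = 2350.8 K → 2350 K; t = 23.5.
G = 99.47·ln 23.5 − 161.1 = 99.47·3.1570 − 161.1 = 152.927.
Rounded: 153.

153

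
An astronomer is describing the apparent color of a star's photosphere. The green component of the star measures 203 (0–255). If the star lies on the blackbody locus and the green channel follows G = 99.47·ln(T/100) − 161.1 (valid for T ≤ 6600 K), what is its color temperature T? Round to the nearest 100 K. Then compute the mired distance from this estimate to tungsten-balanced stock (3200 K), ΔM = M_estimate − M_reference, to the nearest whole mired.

ln t = (203 + 161.1) / 99.47 = 3.6604.
t = e^3.6604 = 38.877.
T = 100·t = 3888 K → 3900 K to the nearest 100 K.
M_estimate = 10⁶/3900 = 256.41; M_reference = 10⁶/3200 = 312.50.
ΔM = 256.41 − 312.50 = -56.09 → -56 mireds.

-56 mireds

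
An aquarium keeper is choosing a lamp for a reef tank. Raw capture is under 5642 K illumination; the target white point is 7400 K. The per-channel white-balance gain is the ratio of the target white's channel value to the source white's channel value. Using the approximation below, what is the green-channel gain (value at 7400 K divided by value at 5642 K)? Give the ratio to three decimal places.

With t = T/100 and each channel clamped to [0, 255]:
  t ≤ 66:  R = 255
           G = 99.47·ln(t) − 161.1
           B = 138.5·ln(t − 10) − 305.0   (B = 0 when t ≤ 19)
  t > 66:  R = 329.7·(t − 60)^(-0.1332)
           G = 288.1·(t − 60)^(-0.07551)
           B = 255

0.983

At 5642 K (t = 56.42):
  G = 99.47·ln 56.42 − 161.1 = 99.47·4.0328 − 161.1 = 240.045.
At 7400 K (t = 74):
  G = 288.1·(74 − 60)^(-0.07551) = 288.1·14^(-0.07551) = 288.1·0.81932 = 236.047.
Gain = 236.047 / 240.045 = 0.9833 → 0.983.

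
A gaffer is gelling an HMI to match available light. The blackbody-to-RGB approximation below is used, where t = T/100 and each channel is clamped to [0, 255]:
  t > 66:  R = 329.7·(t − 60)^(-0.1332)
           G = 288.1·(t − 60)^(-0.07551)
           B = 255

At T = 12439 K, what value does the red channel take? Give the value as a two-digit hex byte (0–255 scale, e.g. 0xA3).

t = 12439/100 = 124.39; the t > 66 branch applies.
R = 329.7·(124.39 − 60)^(-0.1332) = 329.7·64.39^(-0.1332) = 329.7·0.57420 = 189.315.
Rounded: 189; in hex, 0xBD.

0xBD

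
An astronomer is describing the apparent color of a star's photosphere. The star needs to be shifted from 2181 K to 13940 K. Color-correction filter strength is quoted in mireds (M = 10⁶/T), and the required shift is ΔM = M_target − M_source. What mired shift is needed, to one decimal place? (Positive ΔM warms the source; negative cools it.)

M_source = 10⁶/2181 = 458.505; M_target = 10⁶/13940 = 71.736.
ΔM = 71.736 − 458.505 = -386.769 → -386.8 mireds, a cooling shift.

-386.8 mireds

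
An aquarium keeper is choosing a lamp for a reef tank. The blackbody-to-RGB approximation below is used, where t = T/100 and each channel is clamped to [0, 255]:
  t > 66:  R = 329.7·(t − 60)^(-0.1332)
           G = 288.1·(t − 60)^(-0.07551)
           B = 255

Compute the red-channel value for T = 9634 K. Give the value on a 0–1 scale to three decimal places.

0.801

t = 9634/100 = 96.34; the t > 66 branch applies.
R = 329.7·(96.34 − 60)^(-0.1332) = 329.7·36.34^(-0.1332) = 329.7·0.61966 = 204.303.
On a 0–1 scale: 204.303/255 = 0.8012 → 0.801.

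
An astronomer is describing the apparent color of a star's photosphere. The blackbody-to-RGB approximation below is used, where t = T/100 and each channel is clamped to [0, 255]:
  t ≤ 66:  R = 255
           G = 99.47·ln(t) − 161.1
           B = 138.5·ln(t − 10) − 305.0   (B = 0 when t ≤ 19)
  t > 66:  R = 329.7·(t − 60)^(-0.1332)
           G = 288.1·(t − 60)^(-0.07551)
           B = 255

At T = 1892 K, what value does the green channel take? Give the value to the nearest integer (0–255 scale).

131

t = 1892/100 = 18.92; the t ≤ 66 branch applies.
G = 99.47·ln 18.92 − 161.1 = 99.47·2.9402 − 161.1 = 131.364.
Rounded: 131.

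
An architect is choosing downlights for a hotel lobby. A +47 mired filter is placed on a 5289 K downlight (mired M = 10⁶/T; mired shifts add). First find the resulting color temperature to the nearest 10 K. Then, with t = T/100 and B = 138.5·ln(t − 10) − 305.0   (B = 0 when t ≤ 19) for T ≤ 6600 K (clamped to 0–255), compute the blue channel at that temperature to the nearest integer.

M_in = 10⁶/5289 = 189.07; M_out = 189.07 + (+47) = 236.07.
T_out = 10⁶/236.07 = 4236.0 K → 4240 K; t = 42.4.
B = 138.5·ln(42.4 − 10) − 305.0 = 138.5·ln 32.4 − 305.0 = 138.5·3.4782 − 305.0 = 176.725.
Rounded: 177.

177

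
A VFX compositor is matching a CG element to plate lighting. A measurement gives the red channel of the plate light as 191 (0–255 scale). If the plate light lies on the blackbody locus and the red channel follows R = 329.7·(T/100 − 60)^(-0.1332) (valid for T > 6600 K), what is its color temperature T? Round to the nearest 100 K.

12000 K

(t − 60)^(-0.1332) = 191/329.7 = 0.57931.
t − 60 = 0.57931^(1/-0.1332) = 0.57931^(-7.508) = 60.245, so t = 120.245.
T = 100·t = 12025 K → 12000 K to the nearest 100 K.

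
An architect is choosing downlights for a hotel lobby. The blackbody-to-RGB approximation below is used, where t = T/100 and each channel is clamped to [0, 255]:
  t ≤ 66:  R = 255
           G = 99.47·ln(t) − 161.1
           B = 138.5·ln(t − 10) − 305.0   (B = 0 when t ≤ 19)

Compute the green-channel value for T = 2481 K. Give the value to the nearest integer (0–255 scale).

t = 2481/100 = 24.81; the t ≤ 66 branch applies.
G = 99.47·ln 24.81 − 161.1 = 99.47·3.2112 − 161.1 = 158.323.
Rounded: 158.

158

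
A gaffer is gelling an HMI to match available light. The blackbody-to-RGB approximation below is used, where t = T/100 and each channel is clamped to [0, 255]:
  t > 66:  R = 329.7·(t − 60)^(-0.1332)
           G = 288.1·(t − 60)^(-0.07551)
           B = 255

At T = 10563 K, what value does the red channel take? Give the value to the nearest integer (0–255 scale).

t = 10563/100 = 105.63; the t > 66 branch applies.
R = 329.7·(105.63 − 60)^(-0.1332) = 329.7·45.63^(-0.1332) = 329.7·0.60116 = 198.201.
Rounded: 198.

198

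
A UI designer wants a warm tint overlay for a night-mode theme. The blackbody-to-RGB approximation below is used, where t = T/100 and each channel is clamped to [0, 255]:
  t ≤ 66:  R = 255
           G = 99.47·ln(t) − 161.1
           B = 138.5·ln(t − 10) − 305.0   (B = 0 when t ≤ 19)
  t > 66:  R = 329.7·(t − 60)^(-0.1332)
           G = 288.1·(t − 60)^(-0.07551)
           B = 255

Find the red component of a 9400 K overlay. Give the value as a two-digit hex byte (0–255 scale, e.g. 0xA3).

0xCE

t = 9400/100 = 94; the t > 66 branch applies.
R = 329.7·(94 − 60)^(-0.1332) = 329.7·34^(-0.1332) = 329.7·0.62518 = 206.123.
Rounded: 206; in hex, 0xCE.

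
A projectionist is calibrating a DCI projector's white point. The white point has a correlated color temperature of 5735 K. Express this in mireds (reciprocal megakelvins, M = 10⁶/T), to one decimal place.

M = 10⁶ / 5735 = 174.368 → 174.4 mireds.

174.4 mireds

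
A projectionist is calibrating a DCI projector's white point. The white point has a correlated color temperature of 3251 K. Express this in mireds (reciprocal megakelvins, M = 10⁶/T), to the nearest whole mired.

M = 10⁶ / 3251 = 307.598 → 308 mireds.

308 mireds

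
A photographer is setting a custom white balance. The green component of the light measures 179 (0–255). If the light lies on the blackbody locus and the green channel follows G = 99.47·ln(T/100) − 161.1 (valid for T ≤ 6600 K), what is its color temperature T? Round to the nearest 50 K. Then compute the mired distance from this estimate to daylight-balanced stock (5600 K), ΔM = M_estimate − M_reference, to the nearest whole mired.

+149 mireds

ln t = (179 + 161.1) / 99.47 = 3.4191.
t = e^3.4191 = 30.543.
T = 100·t = 3054 K → 3050 K to the nearest 50 K.
M_estimate = 10⁶/3050 = 327.87; M_reference = 10⁶/5600 = 178.57.
ΔM = 327.87 − 178.57 = 149.30 → +149 mireds.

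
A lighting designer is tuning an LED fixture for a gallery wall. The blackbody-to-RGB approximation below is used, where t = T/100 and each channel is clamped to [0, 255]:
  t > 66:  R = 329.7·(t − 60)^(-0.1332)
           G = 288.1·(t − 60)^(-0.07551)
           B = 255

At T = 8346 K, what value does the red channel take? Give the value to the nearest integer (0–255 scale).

217

t = 8346/100 = 83.46; the t > 66 branch applies.
R = 329.7·(83.46 − 60)^(-0.1332) = 329.7·23.46^(-0.1332) = 329.7·0.65686 = 216.566.
Rounded: 217.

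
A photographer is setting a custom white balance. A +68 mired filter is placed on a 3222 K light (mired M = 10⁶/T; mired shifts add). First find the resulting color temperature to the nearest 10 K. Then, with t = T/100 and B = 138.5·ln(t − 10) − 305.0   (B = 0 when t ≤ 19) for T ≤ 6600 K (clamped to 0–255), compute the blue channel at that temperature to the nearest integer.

M_in = 10⁶/3222 = 310.37; M_out = 310.37 + (+68) = 378.37.
T_out = 10⁶/378.37 = 2642.9 K → 2640 K; t = 26.4.
B = 138.5·ln(26.4 − 10) − 305.0 = 138.5·ln 16.4 − 305.0 = 138.5·2.7973 − 305.0 = 82.423.
Rounded: 82.

82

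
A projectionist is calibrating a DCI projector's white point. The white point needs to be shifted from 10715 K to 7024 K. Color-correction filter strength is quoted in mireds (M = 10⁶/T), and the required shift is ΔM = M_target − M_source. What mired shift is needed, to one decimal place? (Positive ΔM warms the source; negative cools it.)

+49.0 mireds

M_source = 10⁶/10715 = 93.327; M_target = 10⁶/7024 = 142.369.
ΔM = 142.369 − 93.327 = 49.042 → +49.0 mireds, a warming shift.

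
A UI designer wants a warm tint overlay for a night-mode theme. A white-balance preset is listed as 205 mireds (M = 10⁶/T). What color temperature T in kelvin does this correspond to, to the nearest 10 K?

T = 10⁶ / 205 = 4878.05 K → 4880 K.

4880 K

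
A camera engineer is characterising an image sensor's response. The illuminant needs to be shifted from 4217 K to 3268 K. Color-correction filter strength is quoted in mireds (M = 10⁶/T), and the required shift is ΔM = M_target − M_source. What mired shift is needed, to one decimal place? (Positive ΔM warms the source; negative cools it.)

M_source = 10⁶/4217 = 237.135; M_target = 10⁶/3268 = 305.998.
ΔM = 305.998 − 237.135 = 68.862 → +68.9 mireds, a warming shift.

+68.9 mireds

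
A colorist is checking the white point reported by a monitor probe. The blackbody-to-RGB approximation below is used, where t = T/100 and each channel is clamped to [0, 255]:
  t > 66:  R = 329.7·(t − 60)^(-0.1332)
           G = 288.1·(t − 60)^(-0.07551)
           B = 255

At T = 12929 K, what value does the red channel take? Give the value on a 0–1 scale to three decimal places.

0.735

t = 12929/100 = 129.29; the t > 66 branch applies.
R = 329.7·(129.29 − 60)^(-0.1332) = 329.7·69.29^(-0.1332) = 329.7·0.56862 = 187.474.
On a 0–1 scale: 187.474/255 = 0.7352 → 0.735.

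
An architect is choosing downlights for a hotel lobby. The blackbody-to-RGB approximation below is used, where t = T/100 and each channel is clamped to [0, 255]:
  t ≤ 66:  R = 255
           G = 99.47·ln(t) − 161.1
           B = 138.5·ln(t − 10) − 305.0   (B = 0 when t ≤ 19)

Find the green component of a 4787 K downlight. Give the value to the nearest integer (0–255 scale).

t = 4787/100 = 47.87; the t ≤ 66 branch applies.
G = 99.47·ln 47.87 − 161.1 = 99.47·3.8685 − 161.1 = 223.699.
Rounded: 224.

224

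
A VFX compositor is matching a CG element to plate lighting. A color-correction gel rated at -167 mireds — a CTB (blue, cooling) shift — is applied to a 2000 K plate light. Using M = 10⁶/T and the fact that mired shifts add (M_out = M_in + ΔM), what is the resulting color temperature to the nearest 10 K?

3000 K

M_in = 10⁶/2000 = 500.00 mireds.
M_out = 500.00 + (-167) = 333.00 mireds.
T_out = 10⁶/333.00 = 3003.0 K → 3000 K.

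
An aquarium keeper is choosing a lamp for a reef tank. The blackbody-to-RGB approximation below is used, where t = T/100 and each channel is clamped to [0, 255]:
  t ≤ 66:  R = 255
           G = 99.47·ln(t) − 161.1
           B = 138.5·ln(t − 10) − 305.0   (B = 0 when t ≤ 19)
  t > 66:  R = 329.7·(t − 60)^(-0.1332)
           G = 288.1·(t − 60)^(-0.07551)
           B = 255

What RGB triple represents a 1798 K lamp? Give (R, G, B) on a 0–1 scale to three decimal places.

(1.000, 0.495, 0.000)

t = 1798/100 = 17.98; the t ≤ 66 branch applies.
R = 255 by definition for t ≤ 66.
G = 99.47·ln 17.98 − 161.1 = 99.47·2.8893 − 161.1 = 126.295.
t = 17.98 ≤ 19, so B = 0.
Dividing each by 255: (1.0000, 0.4953, 0.0000) → (1.000, 0.495, 0.000).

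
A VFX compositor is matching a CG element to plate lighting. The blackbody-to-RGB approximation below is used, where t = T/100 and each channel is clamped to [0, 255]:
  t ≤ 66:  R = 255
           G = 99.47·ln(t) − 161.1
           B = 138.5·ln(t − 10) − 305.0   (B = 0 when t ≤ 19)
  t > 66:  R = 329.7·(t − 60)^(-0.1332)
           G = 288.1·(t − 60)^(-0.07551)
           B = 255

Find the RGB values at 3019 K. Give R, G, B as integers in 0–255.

R=255, G=178, B=111

t = 3019/100 = 30.19; the t ≤ 66 branch applies.
R = 255 by definition for t ≤ 66.
G = 99.47·ln 30.19 − 161.1 = 99.47·3.4075 − 161.1 = 177.845.
B = 138.5·ln(30.19 − 10) − 305.0 = 138.5·ln 20.19 − 305.0 = 138.5·3.0052 − 305.0 = 111.218.
Rounded: (255, 178, 111).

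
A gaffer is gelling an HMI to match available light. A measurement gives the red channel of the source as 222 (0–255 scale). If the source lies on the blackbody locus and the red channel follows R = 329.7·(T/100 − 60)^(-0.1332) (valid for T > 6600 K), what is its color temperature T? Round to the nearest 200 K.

8000 K

(t − 60)^(-0.1332) = 222/329.7 = 0.67334.
t − 60 = 0.67334^(1/-0.1332) = 0.67334^(-7.508) = 19.478, so t = 79.478.
T = 100·t = 7948 K → 8000 K to the nearest 200 K.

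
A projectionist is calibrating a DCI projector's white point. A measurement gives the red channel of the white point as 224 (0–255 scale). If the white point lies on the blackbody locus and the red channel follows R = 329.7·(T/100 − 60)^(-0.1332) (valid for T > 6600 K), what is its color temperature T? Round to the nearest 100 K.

7800 K

(t − 60)^(-0.1332) = 224/329.7 = 0.67941.
t − 60 = 0.67941^(1/-0.1332) = 0.67941^(-7.508) = 18.209, so t = 78.209.
T = 100·t = 7821 K → 7800 K to the nearest 100 K.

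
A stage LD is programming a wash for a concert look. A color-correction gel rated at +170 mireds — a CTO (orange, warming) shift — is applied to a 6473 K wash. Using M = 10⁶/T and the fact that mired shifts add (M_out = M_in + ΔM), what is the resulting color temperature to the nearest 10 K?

M_in = 10⁶/6473 = 154.49 mireds.
M_out = 154.49 + (+170) = 324.49 mireds.
T_out = 10⁶/324.49 = 3081.8 K → 3080 K.

3080 K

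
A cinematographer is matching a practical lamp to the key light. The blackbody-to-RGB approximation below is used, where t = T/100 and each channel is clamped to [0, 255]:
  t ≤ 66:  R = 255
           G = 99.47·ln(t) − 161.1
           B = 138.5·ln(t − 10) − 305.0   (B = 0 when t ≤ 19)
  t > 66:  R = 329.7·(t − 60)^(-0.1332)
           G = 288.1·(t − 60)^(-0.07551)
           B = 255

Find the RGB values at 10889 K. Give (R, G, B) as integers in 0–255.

t = 10889/100 = 108.89; the t > 66 branch applies.
R = 329.7·(108.89 − 60)^(-0.1332) = 329.7·48.89^(-0.1332) = 329.7·0.59566 = 196.388.
G = 288.1·(108.89 − 60)^(-0.07551) = 288.1·48.89^(-0.07551) = 288.1·0.74550 = 214.778.
B = 255 by definition for t > 66.
Rounded: (196, 215, 255).

(196, 215, 255)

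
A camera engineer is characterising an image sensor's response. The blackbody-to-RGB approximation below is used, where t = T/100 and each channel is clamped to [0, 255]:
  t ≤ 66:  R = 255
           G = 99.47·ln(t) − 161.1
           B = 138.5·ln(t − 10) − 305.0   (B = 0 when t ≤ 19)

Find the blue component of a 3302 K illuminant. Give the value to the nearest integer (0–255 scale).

129

t = 3302/100 = 33.02; the t ≤ 66 branch applies.
B = 138.5·ln(33.02 − 10) − 305.0 = 138.5·ln 23.02 − 305.0 = 138.5·3.1364 − 305.0 = 129.386.
Rounded: 129.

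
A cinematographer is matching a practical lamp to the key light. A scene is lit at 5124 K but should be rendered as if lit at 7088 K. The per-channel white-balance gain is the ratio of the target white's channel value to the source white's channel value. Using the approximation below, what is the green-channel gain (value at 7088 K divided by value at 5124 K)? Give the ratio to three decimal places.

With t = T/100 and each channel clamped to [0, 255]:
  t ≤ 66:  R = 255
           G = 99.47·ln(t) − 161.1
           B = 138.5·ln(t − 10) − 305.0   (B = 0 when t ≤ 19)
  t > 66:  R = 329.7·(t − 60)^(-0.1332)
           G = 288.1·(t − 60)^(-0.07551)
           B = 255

At 5124 K (t = 51.24):
  G = 99.47·ln 51.24 − 161.1 = 99.47·3.9365 − 161.1 = 230.466.
At 7088 K (t = 70.88):
  G = 288.1·(70.88 − 60)^(-0.07551) = 288.1·10.88^(-0.07551) = 288.1·0.83507 = 240.584.
Gain = 240.584 / 230.466 = 1.0439 → 1.044.

1.044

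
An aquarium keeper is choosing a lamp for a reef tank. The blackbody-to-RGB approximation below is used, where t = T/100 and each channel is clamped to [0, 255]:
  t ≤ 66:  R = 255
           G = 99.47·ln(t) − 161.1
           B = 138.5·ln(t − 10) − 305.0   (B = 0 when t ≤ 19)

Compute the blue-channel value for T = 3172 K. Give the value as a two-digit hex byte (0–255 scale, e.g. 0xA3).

t = 3172/100 = 31.72; the t ≤ 66 branch applies.
B = 138.5·ln(31.72 − 10) − 305.0 = 138.5·ln 21.72 − 305.0 = 138.5·3.0782 − 305.0 = 121.335.
Rounded: 121; in hex, 0x79.

0x79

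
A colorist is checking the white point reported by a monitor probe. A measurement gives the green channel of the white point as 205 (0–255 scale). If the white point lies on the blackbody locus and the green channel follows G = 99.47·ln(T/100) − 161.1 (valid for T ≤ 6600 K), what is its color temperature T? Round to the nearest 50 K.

ln t = (205 + 161.1) / 99.47 = 3.6805.
t = e^3.6805 = 39.666.
T = 100·t = 3967 K → 3950 K to the nearest 50 K.

3950 K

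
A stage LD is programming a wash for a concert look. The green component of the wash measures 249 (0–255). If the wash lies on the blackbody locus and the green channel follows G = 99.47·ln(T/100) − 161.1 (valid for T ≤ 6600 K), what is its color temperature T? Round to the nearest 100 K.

ln t = (249 + 161.1) / 99.47 = 4.1229.
t = e^4.1229 = 61.735.
T = 100·t = 6174 K → 6200 K to the nearest 100 K.

6200 K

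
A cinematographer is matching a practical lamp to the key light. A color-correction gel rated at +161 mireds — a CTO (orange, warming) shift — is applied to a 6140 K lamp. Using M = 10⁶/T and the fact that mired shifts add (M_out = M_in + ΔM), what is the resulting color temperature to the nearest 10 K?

M_in = 10⁶/6140 = 162.87 mireds.
M_out = 162.87 + (+161) = 323.87 mireds.
T_out = 10⁶/323.87 = 3087.7 K → 3090 K.

3090 K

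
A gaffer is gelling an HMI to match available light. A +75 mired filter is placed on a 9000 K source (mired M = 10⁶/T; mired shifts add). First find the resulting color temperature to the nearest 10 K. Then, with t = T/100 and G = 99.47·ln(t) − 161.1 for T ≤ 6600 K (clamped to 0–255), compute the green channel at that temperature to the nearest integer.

235

M_in = 10⁶/9000 = 111.11; M_out = 111.11 + (+75) = 186.11.
T_out = 10⁶/186.11 = 5373.1 K → 5370 K; t = 53.7.
G = 99.47·ln 53.7 − 161.1 = 99.47·3.9834 − 161.1 = 235.130.
Rounded: 235.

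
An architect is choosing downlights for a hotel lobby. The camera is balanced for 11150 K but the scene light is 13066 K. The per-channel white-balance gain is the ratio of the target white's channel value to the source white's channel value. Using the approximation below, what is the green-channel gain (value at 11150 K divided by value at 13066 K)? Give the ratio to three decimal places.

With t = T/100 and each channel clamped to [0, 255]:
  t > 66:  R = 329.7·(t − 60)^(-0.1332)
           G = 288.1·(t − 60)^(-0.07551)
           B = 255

1.024

At 13066 K (t = 130.66):
  G = 288.1·(130.66 − 60)^(-0.07551) = 288.1·70.66^(-0.07551) = 288.1·0.72505 = 208.887.
At 11150 K (t = 111.5):
  G = 288.1·(111.5 − 60)^(-0.07551) = 288.1·51.5^(-0.07551) = 288.1·0.74258 = 213.936.
Gain = 213.936 / 208.887 = 1.0242 → 1.024.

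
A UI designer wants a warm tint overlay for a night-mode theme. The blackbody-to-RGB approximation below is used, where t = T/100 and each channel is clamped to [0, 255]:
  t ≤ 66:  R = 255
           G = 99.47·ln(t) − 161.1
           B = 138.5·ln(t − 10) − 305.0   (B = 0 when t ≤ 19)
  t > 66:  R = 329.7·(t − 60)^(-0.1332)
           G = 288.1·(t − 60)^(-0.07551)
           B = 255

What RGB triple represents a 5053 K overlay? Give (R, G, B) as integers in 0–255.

t = 5053/100 = 50.53; the t ≤ 66 branch applies.
R = 255 by definition for t ≤ 66.
G = 99.47·ln 50.53 − 161.1 = 99.47·3.9226 − 161.1 = 229.078.
B = 138.5·ln(50.53 − 10) − 305.0 = 138.5·ln 40.53 − 305.0 = 138.5·3.7020 − 305.0 = 207.733.
Rounded: (255, 229, 208).

(255, 229, 208)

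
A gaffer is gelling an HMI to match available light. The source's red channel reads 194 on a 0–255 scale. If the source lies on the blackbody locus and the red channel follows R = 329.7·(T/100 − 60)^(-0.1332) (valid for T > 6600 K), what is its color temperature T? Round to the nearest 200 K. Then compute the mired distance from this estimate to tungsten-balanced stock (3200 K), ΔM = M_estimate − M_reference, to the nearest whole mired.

(t − 60)^(-0.1332) = 194/329.7 = 0.58841.
t − 60 = 0.58841^(1/-0.1332) = 0.58841^(-7.508) = 53.593, so t = 113.593.
T = 100·t = 11359 K → 11400 K to the nearest 200 K.
M_estimate = 10⁶/11400 = 87.72; M_reference = 10⁶/3200 = 312.50.
ΔM = 87.72 − 312.50 = -224.78 → -225 mireds.

-225 mireds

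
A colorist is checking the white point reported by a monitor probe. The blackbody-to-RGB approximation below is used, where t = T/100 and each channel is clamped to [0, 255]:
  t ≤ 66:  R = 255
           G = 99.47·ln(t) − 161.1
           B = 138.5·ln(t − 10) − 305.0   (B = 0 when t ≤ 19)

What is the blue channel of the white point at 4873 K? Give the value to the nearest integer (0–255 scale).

201

t = 4873/100 = 48.73; the t ≤ 66 branch applies.
B = 138.5·ln(48.73 − 10) − 305.0 = 138.5·ln 38.73 − 305.0 = 138.5·3.6566 − 305.0 = 201.441.
Rounded: 201.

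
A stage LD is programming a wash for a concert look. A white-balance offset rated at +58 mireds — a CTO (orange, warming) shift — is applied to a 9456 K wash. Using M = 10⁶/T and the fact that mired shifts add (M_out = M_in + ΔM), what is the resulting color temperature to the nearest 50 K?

6100 K

M_in = 10⁶/9456 = 105.75 mireds.
M_out = 105.75 + (+58) = 163.75 mireds.
T_out = 10⁶/163.75 = 6106.8 K → 6100 K.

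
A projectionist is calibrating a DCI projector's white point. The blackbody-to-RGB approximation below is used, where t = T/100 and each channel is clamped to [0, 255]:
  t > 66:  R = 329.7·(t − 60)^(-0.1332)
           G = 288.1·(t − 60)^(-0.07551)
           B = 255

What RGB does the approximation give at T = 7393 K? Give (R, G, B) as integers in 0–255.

t = 7393/100 = 73.93; the t > 66 branch applies.
R = 329.7·(73.93 − 60)^(-0.1332) = 329.7·13.93^(-0.1332) = 329.7·0.70409 = 232.137.
G = 288.1·(73.93 − 60)^(-0.07551) = 288.1·13.93^(-0.07551) = 288.1·0.81963 = 236.137.
B = 255 by definition for t > 66.
Rounded: (232, 236, 255).

(232, 236, 255)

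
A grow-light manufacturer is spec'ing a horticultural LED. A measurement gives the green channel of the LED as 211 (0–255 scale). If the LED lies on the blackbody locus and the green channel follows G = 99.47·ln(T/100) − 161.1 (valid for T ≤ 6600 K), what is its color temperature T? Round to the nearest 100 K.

ln t = (211 + 161.1) / 99.47 = 3.7408.
t = e^3.7408 = 42.133.
T = 100·t = 4213 K → 4200 K to the nearest 100 K.

4200 K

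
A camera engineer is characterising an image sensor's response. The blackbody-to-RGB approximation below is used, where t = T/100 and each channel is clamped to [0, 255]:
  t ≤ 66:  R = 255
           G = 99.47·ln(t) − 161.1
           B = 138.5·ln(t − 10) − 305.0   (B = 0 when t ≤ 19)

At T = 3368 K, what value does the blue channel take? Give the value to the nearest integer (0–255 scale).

133

t = 3368/100 = 33.68; the t ≤ 66 branch applies.
B = 138.5·ln(33.68 − 10) − 305.0 = 138.5·ln 23.68 − 305.0 = 138.5·3.1646 − 305.0 = 133.301.
Rounded: 133.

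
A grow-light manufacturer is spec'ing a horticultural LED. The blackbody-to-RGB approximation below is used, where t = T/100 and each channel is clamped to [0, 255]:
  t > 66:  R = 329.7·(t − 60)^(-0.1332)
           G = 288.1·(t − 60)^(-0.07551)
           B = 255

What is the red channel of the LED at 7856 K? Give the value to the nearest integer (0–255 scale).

t = 7856/100 = 78.56; the t > 66 branch applies.
R = 329.7·(78.56 − 60)^(-0.1332) = 329.7·18.56^(-0.1332) = 329.7·0.67768 = 223.431.
Rounded: 223.

223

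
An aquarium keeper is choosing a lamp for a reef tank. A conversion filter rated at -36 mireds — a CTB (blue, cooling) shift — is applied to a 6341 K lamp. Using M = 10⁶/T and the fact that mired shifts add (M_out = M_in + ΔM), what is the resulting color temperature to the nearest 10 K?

8220 K

M_in = 10⁶/6341 = 157.70 mireds.
M_out = 157.70 + (-36) = 121.70 mireds.
T_out = 10⁶/121.70 = 8216.7 K → 8220 K.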